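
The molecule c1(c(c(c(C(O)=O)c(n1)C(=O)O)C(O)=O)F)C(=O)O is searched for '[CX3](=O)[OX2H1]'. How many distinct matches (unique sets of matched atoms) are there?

4

[CX3](=O)[OX2H1] is the SMARTS for a carboxylic acid: an sp2 carbon double-bonded to O and single-bonded to an -OH oxygen.
The molecule carries 4 separate instances of a carboxylic acid group (-C(=O)OH) meeting every constraint; each maps to a distinct set of atoms, giving 4 matches.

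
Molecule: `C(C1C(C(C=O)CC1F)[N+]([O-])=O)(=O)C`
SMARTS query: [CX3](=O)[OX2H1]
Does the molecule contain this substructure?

The pattern [CX3](=O)[OX2H1] describes an sp2 carbon double-bonded to O and single-bonded to an -OH oxygen — a carboxylic acid.
The closest candidate here is an aldehyde (-CHO), but there is no singly-bonded oxygen on the carbonyl carbon. No other fragment satisfies the full query, so there is no match.

No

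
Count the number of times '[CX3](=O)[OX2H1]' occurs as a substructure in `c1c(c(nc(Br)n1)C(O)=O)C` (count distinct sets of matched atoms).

1

[CX3](=O)[OX2H1] is the SMARTS for a carboxylic acid: an sp2 carbon double-bonded to O and single-bonded to an -OH oxygen.
Exactly one fragment in the molecule meets all constraints, giving 1 match.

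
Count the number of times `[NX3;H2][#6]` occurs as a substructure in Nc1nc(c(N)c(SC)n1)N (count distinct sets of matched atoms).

3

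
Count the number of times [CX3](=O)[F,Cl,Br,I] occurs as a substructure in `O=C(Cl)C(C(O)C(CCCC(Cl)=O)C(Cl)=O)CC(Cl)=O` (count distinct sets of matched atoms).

4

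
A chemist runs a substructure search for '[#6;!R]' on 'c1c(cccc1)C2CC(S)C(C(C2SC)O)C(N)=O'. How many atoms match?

2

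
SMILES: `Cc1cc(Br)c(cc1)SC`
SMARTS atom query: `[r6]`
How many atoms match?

6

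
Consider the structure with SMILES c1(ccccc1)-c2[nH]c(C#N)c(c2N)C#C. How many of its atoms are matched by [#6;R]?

10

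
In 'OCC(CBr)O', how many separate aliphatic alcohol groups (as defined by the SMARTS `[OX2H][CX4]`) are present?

2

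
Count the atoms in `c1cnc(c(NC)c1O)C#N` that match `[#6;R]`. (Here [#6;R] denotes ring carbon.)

The query [#6;R] means: carbon that is part of a ring.
Check the 11 heavy atoms by environment: 1× n (aromatic, in 6-ring) → no; 5× c (aromatic, in 6-ring) → match; 1× O (acyclic) → no; 2× N (acyclic) → no; 2× C (acyclic) → no.
That gives 5 matching atoms.

5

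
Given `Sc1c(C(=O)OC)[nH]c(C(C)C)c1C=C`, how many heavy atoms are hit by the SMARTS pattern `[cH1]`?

The query [cH1] means: aromatic carbon bearing exactly one hydrogen.
Check the 15 heavy atoms by environment: 1× n (aromatic, H1) → no; 4× c (aromatic, H0) → no; 2× C (H1) → no; 1× C (H2) → no; 1× S (H1) → no; 3× C (H3) → no; 1× C (H0) → no; 2× O (H0) → no.
No environment satisfies the query, so 0 matching atoms.

0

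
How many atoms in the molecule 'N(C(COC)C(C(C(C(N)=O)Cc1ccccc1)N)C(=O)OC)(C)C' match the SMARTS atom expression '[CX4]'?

10

The query [CX4] means: C with X4: aliphatic carbon with exactly 4 total connections (bonds + H).
Check the 25 heavy atoms by environment: 10× C (X4) → match; 2× C (X3) → no; 2× O (X1) → no; 3× N (X3) → no; 2× O (X2) → no; 6× c (aromatic, X3) → no.
That gives 10 matching atoms.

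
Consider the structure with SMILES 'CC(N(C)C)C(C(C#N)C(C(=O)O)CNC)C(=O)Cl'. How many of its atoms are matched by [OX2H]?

1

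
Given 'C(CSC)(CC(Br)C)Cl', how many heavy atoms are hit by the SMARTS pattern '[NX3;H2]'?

Check the 9 heavy atoms by environment: 2× C (H3, X4) → no; 2× C (H1, X4) → no; 2× C (H2, X4) → no; 1× S (H0, X2) → no; 1× Cl (H0, X1) → no; 1× Br (H0, X1) → no.
No environment satisfies the query, so 0 matching atoms.

0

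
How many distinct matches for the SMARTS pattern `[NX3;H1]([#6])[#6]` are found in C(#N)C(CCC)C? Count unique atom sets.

0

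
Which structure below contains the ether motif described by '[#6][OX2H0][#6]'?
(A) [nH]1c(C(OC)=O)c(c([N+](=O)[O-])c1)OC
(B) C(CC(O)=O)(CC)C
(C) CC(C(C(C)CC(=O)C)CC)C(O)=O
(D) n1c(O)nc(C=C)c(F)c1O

[#6][OX2H0][#6] describes an aliphatic oxygen bridging two carbons with no H on the oxygen (an ether).
(A) contains a methoxy ether (-OCH3), which satisfies every atom and bond constraint.
(B) has a carboxylic acid group (-C(=O)OH) but the -OH oxygen has H1; the =O is OX1, not OX2.
(C) has a carboxylic acid group (-C(=O)OH) but the -OH oxygen has H1; the =O is OX1, not OX2.
(D) has a hydroxyl group (-OH) but the oxygen has H1, not H0 bridging two carbons.
So the answer is (A).

A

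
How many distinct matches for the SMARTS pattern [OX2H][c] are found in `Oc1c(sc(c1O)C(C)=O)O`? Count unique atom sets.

[OX2H][c] is the SMARTS for a phenol: a hydroxyl oxygen attached to an aromatic carbon.
The molecule carries 3 separate instances of a hydroxyl group (-OH) meeting every constraint; each maps to a distinct set of atoms, giving 3 matches.

3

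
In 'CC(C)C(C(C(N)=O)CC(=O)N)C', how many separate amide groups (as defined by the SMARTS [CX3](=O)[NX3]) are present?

[CX3](=O)[NX3] is the SMARTS for an amide: a carbonyl carbon bonded to a trivalent nitrogen.
The molecule carries 2 separate instances of a primary amide (-C(=O)NH2) meeting every constraint; each maps to a distinct set of atoms, giving 2 matches.

2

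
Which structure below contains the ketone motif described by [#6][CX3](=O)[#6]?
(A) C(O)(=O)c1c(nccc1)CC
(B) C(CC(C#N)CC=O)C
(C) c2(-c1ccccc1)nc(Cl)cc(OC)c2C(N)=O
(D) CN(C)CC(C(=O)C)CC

D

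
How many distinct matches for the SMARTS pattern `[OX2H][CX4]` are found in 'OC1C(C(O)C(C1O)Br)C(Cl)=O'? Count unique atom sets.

3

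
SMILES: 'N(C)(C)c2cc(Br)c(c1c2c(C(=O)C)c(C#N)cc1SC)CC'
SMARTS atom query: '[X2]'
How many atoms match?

2

The query [X2] means: any atom with exactly two total connections (bonds + H).
Check the 23 heavy atoms by environment: 10× c (aromatic, X3) → no; 1× Br (X1) → no; 6× C (X4) → no; 1× C (X3) → no; 1× O (X1) → no; 1× N (X3) → no; 1× C (X2) → match; 1× N (X1) → no; 1× S (X2) → match.
Summing the matching environments: 1 + 1 = 2 matching atoms.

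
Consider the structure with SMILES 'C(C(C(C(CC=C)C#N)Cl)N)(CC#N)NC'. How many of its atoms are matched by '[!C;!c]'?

5

The query [!C;!c] means: neither aliphatic nor aromatic carbon — same as [!#6].
Check the 16 heavy atoms by environment: 11× C → no; 4× N → match; 1× Cl → match.
Summing the matching environments: 4 + 1 = 5 matching atoms.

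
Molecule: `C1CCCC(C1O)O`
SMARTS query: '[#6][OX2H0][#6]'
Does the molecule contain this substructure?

No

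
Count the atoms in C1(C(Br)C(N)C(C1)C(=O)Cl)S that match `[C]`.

6

The query [C] means: uppercase C matches aliphatic (non-aromatic) carbon only.
Check the 11 heavy atoms by environment: 6× C → match; 1× N → no; 1× Br → no; 1× S → no; 1× O → no; 1× Cl → no.
That gives 6 matching atoms.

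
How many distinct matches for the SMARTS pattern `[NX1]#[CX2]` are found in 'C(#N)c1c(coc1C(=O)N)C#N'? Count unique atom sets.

2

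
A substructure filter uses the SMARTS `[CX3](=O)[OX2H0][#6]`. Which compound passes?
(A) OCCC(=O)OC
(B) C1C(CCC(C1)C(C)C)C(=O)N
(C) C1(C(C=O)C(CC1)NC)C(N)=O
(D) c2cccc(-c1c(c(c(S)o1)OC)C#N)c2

[CX3](=O)[OX2H0][#6] describes a carbonyl carbon bonded to an oxygen that is itself bonded to carbon (no H on that O) (an ester).
(A) contains a methyl-ester group (-C(=O)OCH3), which satisfies every atom and bond constraint.
(B) has a primary amide (-C(=O)NH2) but the carbonyl is bonded to N, not to an O-C linkage.
(C) has a primary amide (-C(=O)NH2) but the carbonyl is bonded to N, not to an O-C linkage.
(D) has a methoxy ether (-OCH3) but the ether oxygen is not adjacent to a C=O carbon.
So the answer is (A).

A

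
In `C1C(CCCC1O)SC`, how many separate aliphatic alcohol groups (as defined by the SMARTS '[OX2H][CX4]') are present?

[OX2H][CX4] is the SMARTS for an aliphatic alcohol: a hydroxyl oxygen bound to an sp3 (X4) carbon.
Exactly one fragment in the molecule meets all constraints, giving 1 match.

1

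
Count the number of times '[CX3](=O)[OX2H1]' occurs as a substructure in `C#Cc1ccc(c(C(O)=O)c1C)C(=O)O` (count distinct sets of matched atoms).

2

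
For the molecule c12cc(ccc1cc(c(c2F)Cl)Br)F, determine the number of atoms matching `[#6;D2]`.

Check the 14 heavy atoms by environment: 6× c (aromatic, D3) → no; 4× c (aromatic, D2) → match; 1× Br (D1) → no; 2× F (D1) → no; 1× Cl (D1) → no.
That gives 4 matching atoms.

4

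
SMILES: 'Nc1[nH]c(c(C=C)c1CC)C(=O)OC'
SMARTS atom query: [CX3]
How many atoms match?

3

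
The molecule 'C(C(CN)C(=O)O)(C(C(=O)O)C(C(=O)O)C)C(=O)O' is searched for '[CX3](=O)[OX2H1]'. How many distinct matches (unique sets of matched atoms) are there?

[CX3](=O)[OX2H1] is the SMARTS for a carboxylic acid: an sp2 carbon double-bonded to O and single-bonded to an -OH oxygen.
The molecule carries 4 separate instances of a carboxylic acid group (-C(=O)OH) meeting every constraint; each maps to a distinct set of atoms, giving 4 matches.

4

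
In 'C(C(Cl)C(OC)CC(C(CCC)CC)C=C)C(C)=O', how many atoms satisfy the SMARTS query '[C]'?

Check the 19 heavy atoms by environment: 16× C → match; 1× Cl → no; 2× O → no.
That gives 16 matching atoms.

16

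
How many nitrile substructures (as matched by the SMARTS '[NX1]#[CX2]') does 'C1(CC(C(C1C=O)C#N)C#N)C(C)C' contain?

2

[NX1]#[CX2] is the SMARTS for a nitrile: a nitrogen triple-bonded to a two-connected carbon.
The molecule carries 2 separate instances of a nitrile (-C#N) meeting every constraint; each maps to a distinct set of atoms, giving 2 matches.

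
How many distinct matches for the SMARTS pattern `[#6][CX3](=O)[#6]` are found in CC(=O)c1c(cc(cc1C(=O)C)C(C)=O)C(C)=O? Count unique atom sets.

[#6][CX3](=O)[#6] is the SMARTS for a ketone: a carbonyl carbon (no H) flanked by two carbons.
The molecule carries 4 separate instances of an acetyl/ketone group (-C(=O)CH3) meeting every constraint; each maps to a distinct set of atoms, giving 4 matches.

4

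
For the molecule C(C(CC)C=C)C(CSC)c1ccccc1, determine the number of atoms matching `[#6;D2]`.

The query [#6;D2] means: any carbon bonded to exactly two heavy atoms.
Check the 16 heavy atoms by environment: 4× C (D2) → match; 2× C (D3) → no; 3× C (D1) → no; 1× S (D2) → no; 1× c (aromatic, D3) → no; 5× c (aromatic, D2) → match.
Summing the matching environments: 4 + 5 = 9 matching atoms.

9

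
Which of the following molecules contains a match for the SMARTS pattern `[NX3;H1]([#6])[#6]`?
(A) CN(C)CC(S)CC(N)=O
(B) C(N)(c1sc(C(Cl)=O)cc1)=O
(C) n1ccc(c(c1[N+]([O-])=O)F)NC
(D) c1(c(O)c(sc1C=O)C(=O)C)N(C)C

[NX3;H1]([#6])[#6] describes a trivalent nitrogen with one H, bonded to two carbons (a secondary amine).
(A) has a dimethylamino group (-N(CH3)2) but the nitrogen has H0, not H1.
(B) has a primary amide (-C(=O)NH2) but the -C(=O)NH2 nitrogen has H2, not H1.
(C) contains an N-methylamino group (-NHCH3), which satisfies every atom and bond constraint.
(D) has a dimethylamino group (-N(CH3)2) but the nitrogen has H0, not H1.
So the answer is (C).

C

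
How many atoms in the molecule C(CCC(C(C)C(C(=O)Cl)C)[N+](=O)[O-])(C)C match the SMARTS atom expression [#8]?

3

The query [#8] means: #8 matches any oxygen atom.
Check the 16 heavy atoms by environment: 11× C → no; 2× O → match; 1× Cl → no; 1× N (charge +1) → no; 1× O (charge -1) → match.
Summing the matching environments: 2 + 1 = 3 matching atoms.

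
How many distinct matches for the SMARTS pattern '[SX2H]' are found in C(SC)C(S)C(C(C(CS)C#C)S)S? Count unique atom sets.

[SX2H] is the SMARTS for a thiol: an aliphatic sulfur with two connections, one being H.
The molecule carries 4 separate instances of a thiol (-SH) meeting every constraint; each maps to a distinct set of atoms, giving 4 matches.

4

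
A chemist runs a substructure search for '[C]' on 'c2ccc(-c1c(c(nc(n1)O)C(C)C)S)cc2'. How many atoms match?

3

Check the 17 heavy atoms by environment: 2× n (aromatic) → no; 10× c (aromatic) → no; 3× C → match; 1× O → no; 1× S → no.
That gives 3 matching atoms.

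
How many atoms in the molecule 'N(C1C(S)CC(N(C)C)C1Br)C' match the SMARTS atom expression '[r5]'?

5

The query [r5] means: r5 matches atoms in a five-membered ring.
Check the 12 heavy atoms by environment: 5× C (in 5-ring) → match; 1× S (acyclic) → no; 2× N (acyclic) → no; 3× C (acyclic) → no; 1× Br (acyclic) → no.
That gives 5 matching atoms.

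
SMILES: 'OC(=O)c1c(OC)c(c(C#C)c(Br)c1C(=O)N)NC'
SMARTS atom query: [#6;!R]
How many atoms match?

The query [#6;!R] means: carbon not in any ring.
Check the 19 heavy atoms by environment: 6× c (aromatic, in 6-ring) → no; 2× N (acyclic) → no; 6× C (acyclic) → match; 1× Br (acyclic) → no; 4× O (acyclic) → no.
That gives 6 matching atoms.

6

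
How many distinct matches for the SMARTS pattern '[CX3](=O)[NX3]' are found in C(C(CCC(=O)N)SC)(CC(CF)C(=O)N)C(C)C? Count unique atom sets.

2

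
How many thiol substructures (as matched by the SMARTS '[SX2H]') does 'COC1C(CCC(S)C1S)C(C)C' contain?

2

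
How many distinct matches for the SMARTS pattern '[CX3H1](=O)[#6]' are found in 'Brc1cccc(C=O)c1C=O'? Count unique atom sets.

2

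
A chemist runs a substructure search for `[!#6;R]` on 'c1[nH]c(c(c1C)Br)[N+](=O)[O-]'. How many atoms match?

1

The query [!#6;R] means: non-carbon atom that is part of a ring.
Check the 10 heavy atoms by environment: 1× n (aromatic, in 5-ring) → match; 4× c (aromatic, in 5-ring) → no; 1× C (acyclic) → no; 1× Br (acyclic) → no; 1× N (charge +1, acyclic) → no; 1× O (charge -1, acyclic) → no; 1× O (acyclic) → no.
That gives 1 matching atom.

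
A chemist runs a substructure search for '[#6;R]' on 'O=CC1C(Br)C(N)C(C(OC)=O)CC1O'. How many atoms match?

6

The query [#6;R] means: carbon that is part of a ring.
Check the 15 heavy atoms by environment: 6× C (in 6-ring) → match; 3× C (acyclic) → no; 4× O (acyclic) → no; 1× N (acyclic) → no; 1× Br (acyclic) → no.
That gives 6 matching atoms.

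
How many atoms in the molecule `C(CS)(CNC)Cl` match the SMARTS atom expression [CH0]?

0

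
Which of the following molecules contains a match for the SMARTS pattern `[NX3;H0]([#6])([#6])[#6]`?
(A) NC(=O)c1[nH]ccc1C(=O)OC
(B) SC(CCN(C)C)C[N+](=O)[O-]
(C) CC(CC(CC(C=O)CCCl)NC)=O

[NX3;H0]([#6])([#6])[#6] describes a trivalent nitrogen with no H, bonded to three carbons (a tertiary amine).
(A) has a primary amide (-C(=O)NH2) but the amide nitrogen has H2 and only one carbon neighbour.
(B) contains a dimethylamino group (-N(CH3)2), which satisfies every atom and bond constraint.
(C) has an N-methylamino group (-NHCH3) but the nitrogen still has one H (H1), not H0.
So the answer is (B).

B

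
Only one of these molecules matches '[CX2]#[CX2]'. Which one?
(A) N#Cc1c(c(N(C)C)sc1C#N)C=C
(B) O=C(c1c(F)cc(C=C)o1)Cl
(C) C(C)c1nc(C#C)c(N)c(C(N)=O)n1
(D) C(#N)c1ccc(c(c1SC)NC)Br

C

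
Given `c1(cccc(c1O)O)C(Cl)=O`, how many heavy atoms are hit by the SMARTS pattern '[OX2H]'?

The query [OX2H] means: aliphatic oxygen with two connections, one of which is H — an -OH oxygen.
Check the 11 heavy atoms by environment: 3× c (aromatic, H1, X3) → no; 3× c (aromatic, H0, X3) → no; 2× O (H1, X2) → match; 1× C (H0, X3) → no; 1× O (H0, X1) → no; 1× Cl (H0, X1) → no.
That gives 2 matching atoms.

2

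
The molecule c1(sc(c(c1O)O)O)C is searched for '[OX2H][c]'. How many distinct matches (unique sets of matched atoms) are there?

[OX2H][c] is the SMARTS for a phenol: a hydroxyl oxygen attached to an aromatic carbon.
The molecule carries 3 separate instances of a hydroxyl group (-OH) meeting every constraint; each maps to a distinct set of atoms, giving 3 matches.

3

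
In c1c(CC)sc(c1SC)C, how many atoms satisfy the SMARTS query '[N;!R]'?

The query [N;!R] means: aliphatic nitrogen not in a ring.
Check the 10 heavy atoms by environment: 1× s (aromatic, in 5-ring) → no; 4× c (aromatic, in 5-ring) → no; 1× S (acyclic) → no; 4× C (acyclic) → no.
No environment satisfies the query, so 0 matching atoms.

0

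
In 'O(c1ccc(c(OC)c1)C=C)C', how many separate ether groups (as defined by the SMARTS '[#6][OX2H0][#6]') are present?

2

[#6][OX2H0][#6] is the SMARTS for an ether: an aliphatic oxygen bridging two carbons with no H on the oxygen.
The molecule carries 2 separate instances of a methoxy ether (-OCH3) meeting every constraint; each maps to a distinct set of atoms, giving 2 matches.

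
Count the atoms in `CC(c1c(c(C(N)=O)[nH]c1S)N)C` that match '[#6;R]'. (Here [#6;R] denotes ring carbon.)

The query [#6;R] means: carbon that is part of a ring.
Check the 13 heavy atoms by environment: 1× n (aromatic, in 5-ring) → no; 4× c (aromatic, in 5-ring) → match; 1× S (acyclic) → no; 4× C (acyclic) → no; 2× N (acyclic) → no; 1× O (acyclic) → no.
That gives 4 matching atoms.

4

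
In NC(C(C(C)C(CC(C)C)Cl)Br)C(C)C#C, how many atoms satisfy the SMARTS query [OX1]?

0

Check the 16 heavy atoms by environment: 11× C (X4) → no; 1× N (X3) → no; 1× Cl (X1) → no; 1× Br (X1) → no; 2× C (X2) → no.
No environment satisfies the query, so 0 matching atoms.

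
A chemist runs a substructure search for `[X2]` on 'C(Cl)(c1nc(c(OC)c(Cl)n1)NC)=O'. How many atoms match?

3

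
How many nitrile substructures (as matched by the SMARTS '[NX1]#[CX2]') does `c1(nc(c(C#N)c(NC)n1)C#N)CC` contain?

2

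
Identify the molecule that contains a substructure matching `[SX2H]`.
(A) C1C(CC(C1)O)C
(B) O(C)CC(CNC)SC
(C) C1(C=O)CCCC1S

C

[SX2H] describes an aliphatic sulfur with two connections, one being H (a thiol).
(A) has a hydroxyl group (-OH) but it is an -OH, not an -SH.
(B) has a methylthio ether (-SCH3) but the sulfur has H0 (bonded to two carbons), not H1.
(C) contains a thiol (-SH), which satisfies every atom and bond constraint.
So the answer is (C).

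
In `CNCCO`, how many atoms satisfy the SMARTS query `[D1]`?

The query [D1] means: atom with exactly one heavy-atom neighbour (degree 1).
Check the 5 heavy atoms by environment: 2× C (D2) → no; 1× O (D1) → match; 1× N (D2) → no; 1× C (D1) → match.
Summing the matching environments: 1 + 1 = 2 matching atoms.

2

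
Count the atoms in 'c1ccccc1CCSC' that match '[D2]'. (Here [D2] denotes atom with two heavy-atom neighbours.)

Check the 10 heavy atoms by environment: 2× C (D2) → match; 1× c (aromatic, D3) → no; 5× c (aromatic, D2) → match; 1× S (D2) → match; 1× C (D1) → no.
Summing the matching environments: 2 + 5 + 1 = 8 matching atoms.

8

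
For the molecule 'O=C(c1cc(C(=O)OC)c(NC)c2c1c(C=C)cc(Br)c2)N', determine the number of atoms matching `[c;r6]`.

The query [c;r6] means: aromatic carbon that belongs to a six-membered ring.
Check the 22 heavy atoms by environment: 10× c (aromatic, in 6-ring) → match; 2× N (acyclic) → no; 6× C (acyclic) → no; 3× O (acyclic) → no; 1× Br (acyclic) → no.
That gives 10 matching atoms.

10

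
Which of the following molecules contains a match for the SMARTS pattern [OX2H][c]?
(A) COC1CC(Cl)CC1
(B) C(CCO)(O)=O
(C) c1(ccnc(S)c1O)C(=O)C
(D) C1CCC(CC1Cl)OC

[OX2H][c] describes a hydroxyl oxygen attached to an aromatic carbon (a phenol).
(A) has a methoxy ether (-OCH3) but the oxygen has H0, not H1.
(B) has a hydroxyl group (-OH) but the -OH is on an aliphatic carbon, not an aromatic c.
(C) contains a hydroxyl group (-OH), which satisfies every atom and bond constraint.
(D) has a methoxy ether (-OCH3) but the oxygen has H0, not H1.
So the answer is (C).

C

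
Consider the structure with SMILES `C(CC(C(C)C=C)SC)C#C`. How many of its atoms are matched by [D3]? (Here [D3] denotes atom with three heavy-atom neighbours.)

2

Check the 11 heavy atoms by environment: 4× C (D2) → no; 2× C (D3) → match; 4× C (D1) → no; 1× S (D2) → no.
That gives 2 matching atoms.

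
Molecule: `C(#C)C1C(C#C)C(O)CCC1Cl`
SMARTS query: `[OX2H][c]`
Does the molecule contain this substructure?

No

The pattern [OX2H][c] describes a hydroxyl oxygen attached to an aromatic carbon — a phenol.
The closest candidate here is a hydroxyl group (-OH), but the -OH is on an aliphatic carbon, not an aromatic c. No other fragment satisfies the full query, so there is no match.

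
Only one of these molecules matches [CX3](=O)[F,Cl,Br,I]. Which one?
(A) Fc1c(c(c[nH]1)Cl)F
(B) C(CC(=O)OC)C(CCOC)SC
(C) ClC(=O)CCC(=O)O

[CX3](=O)[F,Cl,Br,I] describes a carbonyl carbon bonded to a halogen (an acyl halide).
(A) has a chloro substituent but the Cl is not on a carbonyl carbon.
(B) has a methyl-ester group (-C(=O)OCH3) but the carbonyl is bonded to -O-C, not to a halogen.
(C) contains an acyl chloride (-C(=O)Cl), which satisfies every atom and bond constraint.
So the answer is (C).

C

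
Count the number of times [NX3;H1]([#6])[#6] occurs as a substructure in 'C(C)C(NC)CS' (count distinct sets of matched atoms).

1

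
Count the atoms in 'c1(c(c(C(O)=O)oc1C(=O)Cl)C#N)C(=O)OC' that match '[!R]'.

The query [!R] means: !R matches any atom not in a ring.
Check the 17 heavy atoms by environment: 1× o (aromatic, in 5-ring) → no; 4× c (aromatic, in 5-ring) → no; 5× C (acyclic) → match; 5× O (acyclic) → match; 1× Cl (acyclic) → match; 1× N (acyclic) → match.
Summing the matching environments: 5 + 5 + 1 + 1 = 12 matching atoms.

12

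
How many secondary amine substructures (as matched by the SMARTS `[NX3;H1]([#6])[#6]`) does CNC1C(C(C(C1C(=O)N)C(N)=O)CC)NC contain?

2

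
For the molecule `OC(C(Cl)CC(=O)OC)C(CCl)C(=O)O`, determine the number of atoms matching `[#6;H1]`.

3

The query [#6;H1] means: any carbon bearing exactly one hydrogen.
Check the 15 heavy atoms by environment: 2× C (H2) → no; 3× C (H1) → match; 2× C (H0) → no; 3× O (H0) → no; 2× O (H1) → no; 2× Cl (H0) → no; 1× C (H3) → no.
That gives 3 matching atoms.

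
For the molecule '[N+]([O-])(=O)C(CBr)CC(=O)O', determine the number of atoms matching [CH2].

The query [CH2] means: aliphatic carbon with exactly two hydrogens.
Check the 10 heavy atoms by environment: 2× C (H2) → match; 1× C (H1) → no; 1× C (H0) → no; 2× O (H0) → no; 1× O (H1) → no; 1× N (charge +1, H0) → no; 1× O (charge -1, H0) → no; 1× Br (H0) → no.
That gives 2 matching atoms.

2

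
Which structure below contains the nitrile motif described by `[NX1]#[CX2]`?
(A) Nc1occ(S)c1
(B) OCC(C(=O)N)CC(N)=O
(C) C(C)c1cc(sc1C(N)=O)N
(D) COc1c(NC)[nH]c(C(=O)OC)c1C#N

D

[NX1]#[CX2] describes a nitrogen triple-bonded to a two-connected carbon (a nitrile).
(A) has a primary amino group (-NH2) but the nitrogen is NX3 (three connections), not NX1 triple-bonded.
(B) has a primary amide (-C(=O)NH2) but the nitrogen is NX3, not NX1.
(C) has a primary amino group (-NH2) but the nitrogen is NX3 (three connections), not NX1 triple-bonded.
(D) contains a nitrile (-C#N), which satisfies every atom and bond constraint.
So the answer is (D).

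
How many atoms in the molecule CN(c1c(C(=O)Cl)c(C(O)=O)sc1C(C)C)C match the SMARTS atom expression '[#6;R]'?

4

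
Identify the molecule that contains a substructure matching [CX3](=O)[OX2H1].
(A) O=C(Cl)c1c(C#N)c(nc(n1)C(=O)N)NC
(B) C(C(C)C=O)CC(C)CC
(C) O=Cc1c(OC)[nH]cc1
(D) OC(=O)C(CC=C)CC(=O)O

D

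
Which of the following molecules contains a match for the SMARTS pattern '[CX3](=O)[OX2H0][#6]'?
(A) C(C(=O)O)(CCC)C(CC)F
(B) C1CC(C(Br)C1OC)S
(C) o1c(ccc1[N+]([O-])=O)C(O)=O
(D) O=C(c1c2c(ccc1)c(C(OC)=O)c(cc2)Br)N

D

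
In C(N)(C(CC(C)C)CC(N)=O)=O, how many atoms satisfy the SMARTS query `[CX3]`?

The query [CX3] means: C with X3: aliphatic carbon with exactly 3 total connections.
Check the 12 heavy atoms by environment: 6× C (X4) → no; 2× C (X3) → match; 2× O (X1) → no; 2× N (X3) → no.
That gives 2 matching atoms.

2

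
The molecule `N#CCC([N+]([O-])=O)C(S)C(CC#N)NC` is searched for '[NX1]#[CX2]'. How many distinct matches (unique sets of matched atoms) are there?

2

[NX1]#[CX2] is the SMARTS for a nitrile: a nitrogen triple-bonded to a two-connected carbon.
The molecule carries 2 separate instances of a nitrile (-C#N) meeting every constraint; each maps to a distinct set of atoms, giving 2 matches.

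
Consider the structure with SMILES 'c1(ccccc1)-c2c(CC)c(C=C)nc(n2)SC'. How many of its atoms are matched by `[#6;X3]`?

The query [#6;X3] means: any carbon (aromatic or not) with three total connections.
Check the 18 heavy atoms by environment: 2× n (aromatic, X2) → no; 10× c (aromatic, X3) → match; 2× C (X3) → match; 3× C (X4) → no; 1× S (X2) → no.
Summing the matching environments: 10 + 2 = 12 matching atoms.

12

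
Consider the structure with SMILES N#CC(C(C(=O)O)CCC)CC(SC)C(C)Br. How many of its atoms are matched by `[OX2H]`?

The query [OX2H] means: aliphatic oxygen with two connections, one of which is H — an -OH oxygen.
Check the 17 heavy atoms by environment: 3× C (H2, X4) → no; 4× C (H1, X4) → no; 3× C (H3, X4) → no; 1× C (H0, X2) → no; 1× N (H0, X1) → no; 1× S (H0, X2) → no; 1× C (H0, X3) → no; 1× O (H0, X1) → no; 1× O (H1, X2) → match; 1× Br (H0, X1) → no.
That gives 1 matching atom.

1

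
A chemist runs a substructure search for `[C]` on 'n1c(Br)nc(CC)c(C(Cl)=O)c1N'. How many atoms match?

3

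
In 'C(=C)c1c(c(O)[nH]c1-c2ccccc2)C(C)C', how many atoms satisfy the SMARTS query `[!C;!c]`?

2

The query [!C;!c] means: neither aliphatic nor aromatic carbon — same as [!#6].
Check the 17 heavy atoms by environment: 1× n (aromatic) → match; 10× c (aromatic) → no; 5× C → no; 1× O → match.
Summing the matching environments: 1 + 1 = 2 matching atoms.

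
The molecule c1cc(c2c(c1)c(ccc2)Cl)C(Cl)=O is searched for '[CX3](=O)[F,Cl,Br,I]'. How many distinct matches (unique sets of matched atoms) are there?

[CX3](=O)[F,Cl,Br,I] is the SMARTS for an acyl halide: a carbonyl carbon bonded to a halogen.
Exactly one fragment in the molecule meets all constraints, giving 1 match.

1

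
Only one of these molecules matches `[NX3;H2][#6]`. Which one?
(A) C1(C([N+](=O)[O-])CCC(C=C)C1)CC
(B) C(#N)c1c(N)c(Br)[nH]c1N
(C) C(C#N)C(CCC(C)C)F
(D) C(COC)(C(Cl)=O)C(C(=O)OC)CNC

B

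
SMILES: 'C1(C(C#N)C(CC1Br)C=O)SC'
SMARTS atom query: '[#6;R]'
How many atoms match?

5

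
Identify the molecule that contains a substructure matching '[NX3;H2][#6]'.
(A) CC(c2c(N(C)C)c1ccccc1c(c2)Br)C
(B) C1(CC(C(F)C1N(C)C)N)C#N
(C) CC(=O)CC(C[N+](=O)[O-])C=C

B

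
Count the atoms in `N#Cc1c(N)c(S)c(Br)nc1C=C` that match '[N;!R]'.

The query [N;!R] means: aliphatic nitrogen not in a ring.
Check the 13 heavy atoms by environment: 1× n (aromatic, in 6-ring) → no; 5× c (aromatic, in 6-ring) → no; 1× Br (acyclic) → no; 3× C (acyclic) → no; 1× S (acyclic) → no; 2× N (acyclic) → match.
That gives 2 matching atoms.

2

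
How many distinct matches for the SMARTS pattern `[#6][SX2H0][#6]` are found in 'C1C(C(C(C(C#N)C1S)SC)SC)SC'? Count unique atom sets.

3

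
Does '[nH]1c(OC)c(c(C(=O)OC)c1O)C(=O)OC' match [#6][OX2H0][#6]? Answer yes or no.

Yes

The pattern [#6][OX2H0][#6] describes an aliphatic oxygen bridging two carbons with no H on the oxygen — an ether.
The molecule carries a methoxy ether (-OCH3), whose atoms satisfy every constraint of the query, so the pattern matches.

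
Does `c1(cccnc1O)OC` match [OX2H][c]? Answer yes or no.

The pattern [OX2H][c] describes a hydroxyl oxygen attached to an aromatic carbon — a phenol.
The molecule carries a hydroxyl group (-OH), whose atoms satisfy every constraint of the query, so the pattern matches.

Yes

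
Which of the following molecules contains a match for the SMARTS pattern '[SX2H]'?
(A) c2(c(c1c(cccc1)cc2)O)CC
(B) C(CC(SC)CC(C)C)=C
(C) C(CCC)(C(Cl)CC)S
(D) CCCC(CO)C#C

[SX2H] describes an aliphatic sulfur with two connections, one being H (a thiol).
(A) has a hydroxyl group (-OH) but it is an -OH, not an -SH.
(B) has a methylthio ether (-SCH3) but the sulfur has H0 (bonded to two carbons), not H1.
(C) contains a thiol (-SH), which satisfies every atom and bond constraint.
(D) has a hydroxyl group (-OH) but it is an -OH, not an -SH.
So the answer is (C).

C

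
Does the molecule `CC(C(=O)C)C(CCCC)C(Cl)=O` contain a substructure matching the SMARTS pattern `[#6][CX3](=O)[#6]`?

Yes

The pattern [#6][CX3](=O)[#6] describes a carbonyl carbon (no H) flanked by two carbons — a ketone.
The molecule carries an acetyl/ketone group (-C(=O)CH3), whose atoms satisfy every constraint of the query, so the pattern matches.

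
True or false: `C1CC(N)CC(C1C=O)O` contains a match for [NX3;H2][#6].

The pattern [NX3;H2][#6] describes a trivalent nitrogen with two H attached to carbon — a primary amine.
The molecule carries a primary amino group (-NH2), whose atoms satisfy every constraint of the query, so the pattern matches.

True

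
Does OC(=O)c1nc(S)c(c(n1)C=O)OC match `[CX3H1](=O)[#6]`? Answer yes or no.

The pattern [CX3H1](=O)[#6] describes an sp2 carbon with one H, double-bonded to O and single-bonded to carbon — an aldehyde.
The molecule carries an aldehyde (-CHO), whose atoms satisfy every constraint of the query, so the pattern matches.

Yes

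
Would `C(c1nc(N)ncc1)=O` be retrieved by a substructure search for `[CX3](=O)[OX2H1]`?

The pattern [CX3](=O)[OX2H1] describes an sp2 carbon double-bonded to O and single-bonded to an -OH oxygen — a carboxylic acid.
The closest candidate here is an aldehyde (-CHO), but there is no singly-bonded oxygen on the carbonyl carbon. No other fragment satisfies the full query, so there is no match.

No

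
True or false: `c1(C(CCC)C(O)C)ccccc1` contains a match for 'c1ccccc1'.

True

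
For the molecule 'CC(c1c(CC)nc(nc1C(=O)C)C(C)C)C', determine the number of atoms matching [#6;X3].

Check the 17 heavy atoms by environment: 2× n (aromatic, X2) → no; 4× c (aromatic, X3) → match; 9× C (X4) → no; 1× C (X3) → match; 1× O (X1) → no.
Summing the matching environments: 4 + 1 = 5 matching atoms.

5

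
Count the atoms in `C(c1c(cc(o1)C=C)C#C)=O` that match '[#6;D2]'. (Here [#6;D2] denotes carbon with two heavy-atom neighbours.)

4

Check the 11 heavy atoms by environment: 1× o (aromatic, D2) → no; 3× c (aromatic, D3) → no; 1× c (aromatic, D2) → match; 3× C (D2) → match; 2× C (D1) → no; 1× O (D1) → no.
Summing the matching environments: 1 + 3 = 4 matching atoms.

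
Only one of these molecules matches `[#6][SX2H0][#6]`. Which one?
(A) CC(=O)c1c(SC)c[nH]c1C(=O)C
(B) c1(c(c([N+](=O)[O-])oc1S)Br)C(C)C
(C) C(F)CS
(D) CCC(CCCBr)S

A

[#6][SX2H0][#6] describes an aliphatic sulfur bridging two carbons with no H on the sulfur (a thioether).
(A) contains a methylthio ether (-SCH3), which satisfies every atom and bond constraint.
(B) has a thiol (-SH) but the sulfur has H1, not H0 bridging two carbons.
(C) has a thiol (-SH) but the sulfur has H1, not H0 bridging two carbons.
(D) has a thiol (-SH) but the sulfur has H1, not H0 bridging two carbons.
So the answer is (A).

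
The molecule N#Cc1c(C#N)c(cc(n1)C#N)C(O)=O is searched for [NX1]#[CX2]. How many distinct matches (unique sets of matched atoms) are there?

[NX1]#[CX2] is the SMARTS for a nitrile: a nitrogen triple-bonded to a two-connected carbon.
The molecule carries 3 separate instances of a nitrile (-C#N) meeting every constraint; each maps to a distinct set of atoms, giving 3 matches.

3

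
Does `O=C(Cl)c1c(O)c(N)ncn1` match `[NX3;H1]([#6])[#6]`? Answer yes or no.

No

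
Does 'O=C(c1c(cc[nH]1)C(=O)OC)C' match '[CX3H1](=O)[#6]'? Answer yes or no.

No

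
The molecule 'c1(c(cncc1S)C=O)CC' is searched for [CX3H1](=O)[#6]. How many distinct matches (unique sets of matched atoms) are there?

[CX3H1](=O)[#6] is the SMARTS for an aldehyde: an sp2 carbon with one H, double-bonded to O and single-bonded to carbon.
Exactly one fragment in the molecule meets all constraints, giving 1 match.

1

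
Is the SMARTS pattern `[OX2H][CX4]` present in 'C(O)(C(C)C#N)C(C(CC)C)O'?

Yes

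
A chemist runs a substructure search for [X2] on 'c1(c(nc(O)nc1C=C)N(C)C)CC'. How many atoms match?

3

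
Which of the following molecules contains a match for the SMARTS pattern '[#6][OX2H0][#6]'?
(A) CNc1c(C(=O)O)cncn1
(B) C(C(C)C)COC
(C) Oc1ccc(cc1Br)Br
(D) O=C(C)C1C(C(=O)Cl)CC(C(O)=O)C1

[#6][OX2H0][#6] describes an aliphatic oxygen bridging two carbons with no H on the oxygen (an ether).
(A) has a carboxylic acid group (-C(=O)OH) but the -OH oxygen has H1; the =O is OX1, not OX2.
(B) contains a methoxy ether (-OCH3), which satisfies every atom and bond constraint.
(C) has a hydroxyl group (-OH) but the oxygen has H1, not H0 bridging two carbons.
(D) has a carboxylic acid group (-C(=O)OH) but the -OH oxygen has H1; the =O is OX1, not OX2.
So the answer is (B).

B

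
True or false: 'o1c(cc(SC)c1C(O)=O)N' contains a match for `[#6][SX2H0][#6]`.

The pattern [#6][SX2H0][#6] describes an aliphatic sulfur bridging two carbons with no H on the sulfur — a thioether.
The molecule carries a methylthio ether (-SCH3), whose atoms satisfy every constraint of the query, so the pattern matches.

True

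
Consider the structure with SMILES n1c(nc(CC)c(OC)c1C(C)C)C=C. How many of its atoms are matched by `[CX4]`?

6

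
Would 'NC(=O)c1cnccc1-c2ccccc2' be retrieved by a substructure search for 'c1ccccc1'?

The pattern c1ccccc1 describes six aromatic carbons in a ring — a benzene ring.
The molecule carries a phenyl ring, whose atoms satisfy every constraint of the query, so the pattern matches.

Yes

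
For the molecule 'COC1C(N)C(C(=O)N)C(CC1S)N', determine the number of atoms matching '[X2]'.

2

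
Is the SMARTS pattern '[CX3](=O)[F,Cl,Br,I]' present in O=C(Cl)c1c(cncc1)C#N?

Yes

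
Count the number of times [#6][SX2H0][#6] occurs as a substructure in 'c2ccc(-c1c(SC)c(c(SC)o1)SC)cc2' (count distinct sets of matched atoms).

3

[#6][SX2H0][#6] is the SMARTS for a thioether: an aliphatic sulfur bridging two carbons with no H on the sulfur.
The molecule carries 3 separate instances of a methylthio ether (-SCH3) meeting every constraint; each maps to a distinct set of atoms, giving 3 matches.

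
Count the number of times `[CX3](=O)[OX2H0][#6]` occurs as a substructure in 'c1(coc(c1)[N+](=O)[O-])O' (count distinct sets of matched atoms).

0

[CX3](=O)[OX2H0][#6] is the SMARTS for an ester: a carbonyl carbon bonded to an oxygen that is itself bonded to carbon (no H on that O).
No fragment in the molecule satisfies every constraint, giving 0 matches.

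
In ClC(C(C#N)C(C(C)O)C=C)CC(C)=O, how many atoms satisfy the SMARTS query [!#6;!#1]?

4

Check the 15 heavy atoms by environment: 11× C → no; 1× Cl → match; 2× O → match; 1× N → match.
Summing the matching environments: 1 + 2 + 1 = 4 matching atoms.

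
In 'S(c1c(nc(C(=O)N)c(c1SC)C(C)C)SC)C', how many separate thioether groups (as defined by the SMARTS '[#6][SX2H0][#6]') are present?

3

[#6][SX2H0][#6] is the SMARTS for a thioether: an aliphatic sulfur bridging two carbons with no H on the sulfur.
The molecule carries 3 separate instances of a methylthio ether (-SCH3) meeting every constraint; each maps to a distinct set of atoms, giving 3 matches.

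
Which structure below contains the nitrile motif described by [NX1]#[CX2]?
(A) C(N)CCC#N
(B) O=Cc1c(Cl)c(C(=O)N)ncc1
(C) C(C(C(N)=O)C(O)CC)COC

A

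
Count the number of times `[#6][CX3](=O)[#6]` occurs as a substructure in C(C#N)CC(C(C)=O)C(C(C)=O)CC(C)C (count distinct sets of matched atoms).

2

[#6][CX3](=O)[#6] is the SMARTS for a ketone: a carbonyl carbon (no H) flanked by two carbons.
The molecule carries 2 separate instances of an acetyl/ketone group (-C(=O)CH3) meeting every constraint; each maps to a distinct set of atoms, giving 2 matches.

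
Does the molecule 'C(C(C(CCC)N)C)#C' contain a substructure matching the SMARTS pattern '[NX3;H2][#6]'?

Yes

The pattern [NX3;H2][#6] describes a trivalent nitrogen with two H attached to carbon — a primary amine.
The molecule carries a primary amino group (-NH2), whose atoms satisfy every constraint of the query, so the pattern matches.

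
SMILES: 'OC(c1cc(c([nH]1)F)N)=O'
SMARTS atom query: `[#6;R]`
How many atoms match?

The query [#6;R] means: carbon that is part of a ring.
Check the 10 heavy atoms by environment: 1× n (aromatic, in 5-ring) → no; 4× c (aromatic, in 5-ring) → match; 1× F (acyclic) → no; 1× C (acyclic) → no; 2× O (acyclic) → no; 1× N (acyclic) → no.
That gives 4 matching atoms.

4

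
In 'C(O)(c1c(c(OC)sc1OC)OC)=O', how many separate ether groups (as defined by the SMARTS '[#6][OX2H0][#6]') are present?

3

[#6][OX2H0][#6] is the SMARTS for an ether: an aliphatic oxygen bridging two carbons with no H on the oxygen.
The molecule carries 3 separate instances of a methoxy ether (-OCH3) meeting every constraint; each maps to a distinct set of atoms, giving 3 matches.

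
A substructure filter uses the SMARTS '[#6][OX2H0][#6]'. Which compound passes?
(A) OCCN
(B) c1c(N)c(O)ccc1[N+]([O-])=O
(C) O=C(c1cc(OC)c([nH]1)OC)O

C

[#6][OX2H0][#6] describes an aliphatic oxygen bridging two carbons with no H on the oxygen (an ether).
(A) has a hydroxyl group (-OH) but the oxygen has H1, not H0 bridging two carbons.
(B) has a hydroxyl group (-OH) but the oxygen has H1, not H0 bridging two carbons.
(C) contains a methoxy ether (-OCH3), which satisfies every atom and bond constraint.
So the answer is (C).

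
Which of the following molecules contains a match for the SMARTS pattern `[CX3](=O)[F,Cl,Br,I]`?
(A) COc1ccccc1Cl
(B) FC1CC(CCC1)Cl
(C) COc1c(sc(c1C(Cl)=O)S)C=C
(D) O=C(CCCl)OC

[CX3](=O)[F,Cl,Br,I] describes a carbonyl carbon bonded to a halogen (an acyl halide).
(A) has a chloro substituent but the Cl is not on a carbonyl carbon.
(B) has a chloro substituent but the Cl is not on a carbonyl carbon.
(C) contains an acyl chloride (-C(=O)Cl), which satisfies every atom and bond constraint.
(D) has a chloro substituent but the Cl is not on a carbonyl carbon.
So the answer is (C).

C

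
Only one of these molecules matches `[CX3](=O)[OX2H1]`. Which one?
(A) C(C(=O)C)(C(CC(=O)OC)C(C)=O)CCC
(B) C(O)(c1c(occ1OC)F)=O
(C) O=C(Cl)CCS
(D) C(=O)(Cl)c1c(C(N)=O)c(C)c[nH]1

[CX3](=O)[OX2H1] describes an sp2 carbon double-bonded to O and single-bonded to an -OH oxygen (a carboxylic acid).
(A) has a methyl-ester group (-C(=O)OCH3) but the singly-bonded O has no H (OX2H0, not OX2H1).
(B) contains a carboxylic acid group (-C(=O)OH), which satisfies every atom and bond constraint.
(C) has an acyl chloride (-C(=O)Cl) but the carbonyl is bonded to Cl, not to an -OH oxygen.
(D) has a primary amide (-C(=O)NH2) but the carbonyl is bonded to N, not to an -OH oxygen.
So the answer is (B).

B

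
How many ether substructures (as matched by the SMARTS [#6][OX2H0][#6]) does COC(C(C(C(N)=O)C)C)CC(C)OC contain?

[#6][OX2H0][#6] is the SMARTS for an ether: an aliphatic oxygen bridging two carbons with no H on the oxygen.
The molecule carries 2 separate instances of a methoxy ether (-OCH3) meeting every constraint; each maps to a distinct set of atoms, giving 2 matches.

2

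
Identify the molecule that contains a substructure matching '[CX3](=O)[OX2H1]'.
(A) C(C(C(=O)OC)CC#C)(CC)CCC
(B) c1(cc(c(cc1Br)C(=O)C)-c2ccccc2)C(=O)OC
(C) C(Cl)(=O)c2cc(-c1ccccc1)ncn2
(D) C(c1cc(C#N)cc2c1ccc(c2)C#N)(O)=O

D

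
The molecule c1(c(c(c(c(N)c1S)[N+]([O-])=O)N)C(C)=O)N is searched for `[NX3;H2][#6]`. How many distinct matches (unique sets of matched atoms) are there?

[NX3;H2][#6] is the SMARTS for a primary amine: a trivalent nitrogen with two H attached to carbon.
The molecule carries 3 separate instances of a primary amino group (-NH2) meeting every constraint; each maps to a distinct set of atoms, giving 3 matches.

3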